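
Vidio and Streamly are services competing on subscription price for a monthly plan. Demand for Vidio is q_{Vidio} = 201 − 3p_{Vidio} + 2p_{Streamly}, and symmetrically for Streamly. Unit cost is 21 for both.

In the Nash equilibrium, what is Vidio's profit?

6075

Vidio's profit: π = (p_{Vidio} − 21)(201 − 3p_{Vidio} + 2p_{Streamly}).
∂π/∂p_{Vidio} = 264 − 6p_{Vidio} + 2p_{Streamly} = 0 ⇒ p_{Vidio} = 44 + (1/3)p_{Streamly}.
The game is symmetric, so in equilibrium p_{Streamly} = p_{Vidio}: the reaction function gives (2/3)p_{Vidio} = 44, hence p_{Vidio} = 66.
q_{Vidio} = 201 − 3·66 + 2·66 = 135.
Profit = (66 − 21)·135 = 6075.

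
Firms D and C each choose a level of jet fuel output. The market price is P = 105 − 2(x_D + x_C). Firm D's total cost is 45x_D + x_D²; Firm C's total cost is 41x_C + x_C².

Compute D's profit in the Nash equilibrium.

157.6875

Firm D's profit: π = x_D(105 − 2(x_D + x_C)) − 45x_D − x_D².
∂π/∂x_D = 60 − 6x_D − 2x_C = 0, so x_D = 10 − (1/3)x_C.
By the same steps for C: x_C = 32/3 − (1/3)x_D.
Substituting the second reaction function into the first: x_D = 10 − (1/3)(32/3 − (1/3)x_D), which gives (8/9)x_D = 58/9 ⇒ x_D = 7.25.
Then x_C = 32/3 − (1/3)·7.25 = 8.25.
Price P = 105 − 2·15.5 = 74.
D's profit: (74 − 45)·7.25 − (7.25)² = 157.6875.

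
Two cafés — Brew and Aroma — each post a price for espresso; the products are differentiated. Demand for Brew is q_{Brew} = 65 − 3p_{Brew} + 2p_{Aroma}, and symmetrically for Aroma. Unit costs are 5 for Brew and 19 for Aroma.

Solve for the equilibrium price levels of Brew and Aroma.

Brew's profit: π = (p_{Brew} − 5)(65 − 3p_{Brew} + 2p_{Aroma}).
∂π/∂p_{Brew} = 80 − 6p_{Brew} + 2p_{Aroma} = 0 ⇒ p_{Brew} = 40/3 + (1/3)p_{Aroma}.
Similarly p_{Aroma} = 61/3 + (1/3)p_{Brew}.
Plugging p_{Aroma} into Brew's best response: p_{Brew} = 40/3 + (1/3)(61/3 + (1/3)p_{Brew}) ⇒ (8/9)p_{Brew} = 181/9, so p_{Brew} = 22.625.
Then p_{Aroma} = 61/3 + (1/3)·22.625 = 27.875.

22.625, 27.875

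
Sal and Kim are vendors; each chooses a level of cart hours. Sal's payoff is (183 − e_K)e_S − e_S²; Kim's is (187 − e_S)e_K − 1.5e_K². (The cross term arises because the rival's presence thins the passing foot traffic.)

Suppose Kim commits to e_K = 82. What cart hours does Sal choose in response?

50.5

Expanding Sal's payoff: 183e_S − e_Ke_S − e_S².
∂π/∂e_S = 183 − e_K − 2e_S = 0, so e_S = 91.5 − 0.5e_K.
At e_K = 82: e_S = 91.5 − 0.5·82 = 50.5.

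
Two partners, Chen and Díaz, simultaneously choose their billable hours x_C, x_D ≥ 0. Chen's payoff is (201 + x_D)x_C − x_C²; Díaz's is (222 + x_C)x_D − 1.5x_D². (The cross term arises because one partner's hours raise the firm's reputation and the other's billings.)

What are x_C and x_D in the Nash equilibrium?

165, 129

Expanding Chen's payoff: 201x_C + x_Dx_C − x_C².
∂π/∂x_C = 201 + x_D − 2x_C = 0, so x_C = 100.5 + 0.5x_D.
Likewise for Díaz: x_D = 74 + (1/3)x_C.
Substituting the second reaction function into the first: x_C = 100.5 + 0.5(74 + (1/3)x_C), which gives (5/6)x_C = 137.5 ⇒ x_C = 165.
Then x_D = 74 + (1/3)·165 = 129.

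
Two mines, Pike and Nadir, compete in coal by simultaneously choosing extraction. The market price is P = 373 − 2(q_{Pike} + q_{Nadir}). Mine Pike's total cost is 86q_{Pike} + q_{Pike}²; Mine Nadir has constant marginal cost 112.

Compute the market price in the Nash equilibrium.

Mine Pike's profit: π = q_{Pike}(373 − 2(q_{Pike} + q_{Nadir})) − 86q_{Pike} − q_{Pike}².
∂π/∂q_{Pike} = 287 − 6q_{Pike} − 2q_{Nadir} = 0, so q_{Pike} = 287/6 − (1/3)q_{Nadir}.
For Nadir: ∂π/∂q_{Nadir} = 261 − 4q_{Nadir} − 2q_{Pike} = 0 ⇒ q_{Nadir} = 65.25 − 0.5q_{Pike}.
Plugging q_{Nadir} into Pike's best response: q_{Pike} = 287/6 − (1/3)(65.25 − 0.5q_{Pike}) ⇒ (5/6)q_{Pike} = 313/12, so q_{Pike} = 31.3.
Then q_{Nadir} = 65.25 − 0.5·31.3 = 49.6.
Equilibrium price: P = 373 − 2·80.9 = 211.2.

211.2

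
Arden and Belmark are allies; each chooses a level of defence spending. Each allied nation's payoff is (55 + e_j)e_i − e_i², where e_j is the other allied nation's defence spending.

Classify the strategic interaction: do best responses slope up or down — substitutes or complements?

Arden's payoff is (55 + e_B)e_A − e_A².
∂π/∂e_A = 55 + e_B − 2e_A = 0, so e_A = 27.5 + 0.5e_B.
The best-response slope de_A/de_B = 0.5 > 0: the reaction function is upward-sloping, so the choices are strategic complements.

strategic complements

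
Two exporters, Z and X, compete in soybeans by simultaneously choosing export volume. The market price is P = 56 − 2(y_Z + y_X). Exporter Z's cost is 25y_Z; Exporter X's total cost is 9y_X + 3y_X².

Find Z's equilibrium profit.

72

Exporter Z's profit: π = y_Z(56 − 2(y_Z + y_X)) − 25y_Z.
∂π/∂y_Z = 31 − 4y_Z − 2y_X = 0, so y_Z = 7.75 − 0.5y_X.
For X: ∂π/∂y_X = 47 − 10y_X − 2y_Z = 0 ⇒ y_X = 4.7 − 0.2y_Z.
Solving the two reaction functions simultaneously: (1 − (−0.5)(−0.2))y_Z = 7.75 − 0.5·4.7, so 0.9y_Z = 5.4 and y_Z = 6.
Then y_X = 4.7 − 0.2·6 = 3.5.
Price P = 56 − 2·9.5 = 37.
Z's profit: (37 − 25)·6 = 72.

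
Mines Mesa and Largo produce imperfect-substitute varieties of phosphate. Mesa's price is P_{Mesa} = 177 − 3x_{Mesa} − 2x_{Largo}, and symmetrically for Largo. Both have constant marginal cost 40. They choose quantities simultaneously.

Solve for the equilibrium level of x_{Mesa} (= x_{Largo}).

Mine Mesa's profit: π = x_{Mesa}(177 − 3x_{Mesa} − 2x_{Largo}) − 40x_{Mesa}.
∂π/∂x_{Mesa} = 137 − 6x_{Mesa} − 2x_{Largo} = 0 ⇒ x_{Mesa} = 137/6 − (1/3)x_{Largo}.
The game is symmetric, so in equilibrium x_{Largo} = x_{Mesa}: the reaction function gives (4/3)x_{Mesa} = 137/6, hence x_{Mesa} = 17.125.

17.125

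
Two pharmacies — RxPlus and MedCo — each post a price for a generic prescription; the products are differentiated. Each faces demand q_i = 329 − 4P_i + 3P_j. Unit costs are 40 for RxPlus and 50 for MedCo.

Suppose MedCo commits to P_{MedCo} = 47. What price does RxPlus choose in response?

78.75

RxPlus's profit: π = (P_{RxPlus} − 40)(329 − 4P_{RxPlus} + 3P_{MedCo}).
∂π/∂P_{RxPlus} = 489 − 8P_{RxPlus} + 3P_{MedCo} = 0 ⇒ P_{RxPlus} = 61.125 + 0.375P_{MedCo}.
At P_{MedCo} = 47: P_{RxPlus} = 61.125 + 0.375·47 = 78.75.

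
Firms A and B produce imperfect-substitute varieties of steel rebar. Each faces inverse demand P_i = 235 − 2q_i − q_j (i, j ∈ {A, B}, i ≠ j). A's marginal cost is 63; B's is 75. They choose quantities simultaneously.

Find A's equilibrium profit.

2478.08

Firm A's profit: π = q_A(235 − 2q_A − q_B) − 63q_A.
∂π/∂q_A = 172 − 4q_A − q_B = 0 ⇒ q_A = 43 − 0.25q_B.
Similarly q_B = 40 − 0.25q_A.
Substituting the second reaction function into the first: q_A = 43 − 0.25(40 − 0.25q_A), which gives 0.9375q_A = 33 ⇒ q_A = 35.2.
Then q_B = 40 − 0.25·35.2 = 31.2.
P_A = 235 − 2·35.2 − 31.2 = 133.4.
Profit = (133.4 − 63)·35.2 = 2478.08.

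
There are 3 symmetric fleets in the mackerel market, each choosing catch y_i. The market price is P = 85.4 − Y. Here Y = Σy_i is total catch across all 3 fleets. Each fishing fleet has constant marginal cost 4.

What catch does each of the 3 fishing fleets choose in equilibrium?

A representative fishing fleet's profit is π_i = y_i(85.4 − Y) − 4y_i, with Y = y_i + Σ_{j≠i} y_j.
First-order condition: 81.4 − 2y_i − Σ_{j≠i} y_j = 0.
With identical fishing fleets, set every y_j = y: then 81.4 − 2y − 2y = 0, i.e. y = 81.4/4 = 20.35.

20.35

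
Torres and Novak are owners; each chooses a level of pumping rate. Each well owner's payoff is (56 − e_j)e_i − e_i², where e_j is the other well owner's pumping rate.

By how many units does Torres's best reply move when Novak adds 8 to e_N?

-4

Torres's payoff is (56 − e_N)e_T − e_T².
∂π/∂e_T = 56 − e_N − 2e_T = 0, so e_T = 28 − 0.5e_N.
The reaction-function slope is −0.5, so an 8-unit rise in e_N moves e_T by −0.5 × 8 = −4. Torres's best response falls — the actions are strategic substitutes.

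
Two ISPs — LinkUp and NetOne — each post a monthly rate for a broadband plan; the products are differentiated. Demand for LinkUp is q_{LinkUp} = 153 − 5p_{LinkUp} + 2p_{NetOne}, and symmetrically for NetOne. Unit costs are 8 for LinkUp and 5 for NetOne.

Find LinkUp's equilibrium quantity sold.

79.0625

LinkUp's profit: π = (p_{LinkUp} − 8)(153 − 5p_{LinkUp} + 2p_{NetOne}).
∂π/∂p_{LinkUp} = 193 − 10p_{LinkUp} + 2p_{NetOne} = 0 ⇒ p_{LinkUp} = 19.3 + 0.2p_{NetOne}.
Similarly p_{NetOne} = 17.8 + 0.2p_{LinkUp}.
Solving the two reaction functions simultaneously: (1 − (0.2)(0.2))p_{LinkUp} = 19.3 + 0.2·17.8, so 0.96p_{LinkUp} = 22.86 and p_{LinkUp} = 23.8125.
Then p_{NetOne} = 17.8 + 0.2·23.8125 = 22.5625.
q_{LinkUp} = 153 − 5·23.8125 + 2·22.5625 = 79.0625.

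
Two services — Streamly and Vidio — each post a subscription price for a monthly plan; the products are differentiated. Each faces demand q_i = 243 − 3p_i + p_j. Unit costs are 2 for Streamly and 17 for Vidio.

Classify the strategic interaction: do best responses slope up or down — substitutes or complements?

Streamly's profit: π = (p_{Streamly} − 2)(243 − 3p_{Streamly} + p_{Vidio}).
∂π/∂p_{Streamly} = 249 − 6p_{Streamly} + p_{Vidio} = 0 ⇒ p_{Streamly} = 41.5 + (1/6)p_{Vidio}.
The best-response slope dp_{Streamly}/dp_{Vidio} = 1/6 > 0: the reaction function is upward-sloping, so the choices are strategic complements.

strategic complements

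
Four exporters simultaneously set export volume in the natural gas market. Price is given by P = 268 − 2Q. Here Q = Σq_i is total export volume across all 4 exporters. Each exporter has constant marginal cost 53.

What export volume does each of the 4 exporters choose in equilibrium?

21.5

A representative exporter's profit is π_i = q_i(268 − 2Q) − 53q_i, with Q = q_i + Σ_{j≠i} q_j.
First-order condition: 215 − 4q_i − 2Σ_{j≠i} q_j = 0.
In a symmetric equilibrium every exporter chooses the same q, so Σ_{j≠i} q_j = 3q. The condition becomes 215 − 10q = 0, giving q = 215/10 = 21.5.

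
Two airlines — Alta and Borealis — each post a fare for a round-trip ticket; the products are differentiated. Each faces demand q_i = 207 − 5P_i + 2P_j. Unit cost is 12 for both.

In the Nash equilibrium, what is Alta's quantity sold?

Alta's profit: π = (P_{Alta} − 12)(207 − 5P_{Alta} + 2P_{Borealis}).
∂π/∂P_{Alta} = 267 − 10P_{Alta} + 2P_{Borealis} = 0 ⇒ P_{Alta} = 26.7 + 0.2P_{Borealis}.
By symmetry P_{Borealis} = P_{Alta}; substituting into the reaction function, 0.8P_{Alta} = 26.7 and P_{Alta} = 33.375.
q_{Alta} = 207 − 5·33.375 + 2·33.375 = 106.875.

106.875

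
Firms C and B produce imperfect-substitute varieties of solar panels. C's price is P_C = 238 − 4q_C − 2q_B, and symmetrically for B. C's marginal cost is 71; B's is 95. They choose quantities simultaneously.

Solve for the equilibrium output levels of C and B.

17.5, 13.5

Firm C's profit: π = q_C(238 − 4q_C − 2q_B) − 71q_C.
∂π/∂q_C = 167 − 8q_C − 2q_B = 0 ⇒ q_C = 20.875 − 0.25q_B.
Similarly q_B = 17.875 − 0.25q_C.
Plugging q_B into C's best response: q_C = 20.875 − 0.25(17.875 − 0.25q_C) ⇒ 0.9375q_C = 525/32, so q_C = 17.5.
Then q_B = 17.875 − 0.25·17.5 = 13.5.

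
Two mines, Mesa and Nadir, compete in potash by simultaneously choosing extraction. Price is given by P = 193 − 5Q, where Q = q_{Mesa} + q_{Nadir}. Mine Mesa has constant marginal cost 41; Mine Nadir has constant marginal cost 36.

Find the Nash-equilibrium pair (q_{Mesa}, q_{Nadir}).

Mine Mesa's profit: π = q_{Mesa}(193 − 5(q_{Mesa} + q_{Nadir})) − 41q_{Mesa}.
∂π/∂q_{Mesa} = 152 − 10q_{Mesa} − 5q_{Nadir} = 0, so q_{Mesa} = 15.2 − 0.5q_{Nadir}.
By the same steps for Nadir: q_{Nadir} = 15.7 − 0.5q_{Mesa}.
Substituting the second reaction function into the first: q_{Mesa} = 15.2 − 0.5(15.7 − 0.5q_{Mesa}), which gives 0.75q_{Mesa} = 7.35 ⇒ q_{Mesa} = 9.8.
Then q_{Nadir} = 15.7 − 0.5·9.8 = 10.8.

9.8, 10.8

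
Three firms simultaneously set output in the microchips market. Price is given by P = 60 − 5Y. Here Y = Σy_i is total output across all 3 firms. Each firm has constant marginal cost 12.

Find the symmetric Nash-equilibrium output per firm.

A representative firm's profit is π_i = y_i(60 − 5Y) − 12y_i, with Y = y_i + Σ_{j≠i} y_j.
First-order condition: 48 − 10y_i − 5Σ_{j≠i} y_j = 0.
Imposing symmetry (y_j = y for all j) turns Σ_{j≠i} y_j into 2y, so 48 = 20y and y = 2.4.

2.4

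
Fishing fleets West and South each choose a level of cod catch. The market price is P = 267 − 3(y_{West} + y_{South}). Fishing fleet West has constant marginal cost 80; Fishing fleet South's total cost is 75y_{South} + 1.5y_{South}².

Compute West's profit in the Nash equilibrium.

1815.48

Fishing fleet West's profit: π = y_{West}(267 − 3(y_{West} + y_{South})) − 80y_{West}.
∂π/∂y_{West} = 187 − 6y_{West} − 3y_{South} = 0, so y_{West} = 187/6 − 0.5y_{South}.
For South: ∂π/∂y_{South} = 192 − 9y_{South} − 3y_{West} = 0 ⇒ y_{South} = 64/3 − (1/3)y_{West}.
Plugging y_{South} into West's best response: y_{West} = 187/6 − 0.5(64/3 − (1/3)y_{West}) ⇒ (5/6)y_{West} = 20.5, so y_{West} = 24.6.
Then y_{South} = 64/3 − (1/3)·24.6 = 197/15.
Price P = 267 − 3·(566/15) = 153.8.
West's profit: (153.8 − 80)·24.6 = 1815.48.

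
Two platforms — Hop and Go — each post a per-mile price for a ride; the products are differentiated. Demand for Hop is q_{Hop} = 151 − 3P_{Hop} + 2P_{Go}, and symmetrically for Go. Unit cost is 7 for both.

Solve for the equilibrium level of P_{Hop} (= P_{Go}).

Hop's profit: π = (P_{Hop} − 7)(151 − 3P_{Hop} + 2P_{Go}).
∂π/∂P_{Hop} = 172 − 6P_{Hop} + 2P_{Go} = 0 ⇒ P_{Hop} = 86/3 + (1/3)P_{Go}.
The game is symmetric, so in equilibrium P_{Go} = P_{Hop}: the reaction function gives (2/3)P_{Hop} = 86/3, hence P_{Hop} = 43.

43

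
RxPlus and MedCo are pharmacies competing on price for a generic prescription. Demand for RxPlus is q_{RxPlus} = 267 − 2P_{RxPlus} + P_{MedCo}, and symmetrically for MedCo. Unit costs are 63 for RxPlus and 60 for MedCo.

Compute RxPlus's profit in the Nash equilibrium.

9139.52

RxPlus's profit: π = (P_{RxPlus} − 63)(267 − 2P_{RxPlus} + P_{MedCo}).
∂π/∂P_{RxPlus} = 393 − 4P_{RxPlus} + P_{MedCo} = 0 ⇒ P_{RxPlus} = 98.25 + 0.25P_{MedCo}.
Similarly P_{MedCo} = 96.75 + 0.25P_{RxPlus}.
Plugging P_{MedCo} into RxPlus's best response: P_{RxPlus} = 98.25 + 0.25(96.75 + 0.25P_{RxPlus}) ⇒ 0.9375P_{RxPlus} = 122.4375, so P_{RxPlus} = 130.6.
Then P_{MedCo} = 96.75 + 0.25·130.6 = 129.4.
q_{RxPlus} = 267 − 2·130.6 + 129.4 = 135.2.
Profit = (130.6 − 63)·135.2 = 9139.52.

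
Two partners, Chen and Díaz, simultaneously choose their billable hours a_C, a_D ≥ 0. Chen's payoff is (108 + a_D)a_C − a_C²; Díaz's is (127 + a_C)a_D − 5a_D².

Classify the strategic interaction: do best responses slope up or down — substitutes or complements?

strategic complements

Expanding Chen's payoff: 108a_C + a_Da_C − a_C².
∂π/∂a_C = 108 + a_D − 2a_C = 0, so a_C = 54 + 0.5a_D.
The best-response slope da_C/da_D = 0.5 > 0: the reaction function is upward-sloping, so the choices are strategic complements.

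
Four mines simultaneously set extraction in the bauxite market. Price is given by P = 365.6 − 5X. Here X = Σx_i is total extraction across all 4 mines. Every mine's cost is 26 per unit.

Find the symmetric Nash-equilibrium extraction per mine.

A representative mine's profit is π_i = x_i(365.6 − 5X) − 26x_i, with X = x_i + Σ_{j≠i} x_j.
First-order condition: 339.6 − 10x_i − 5Σ_{j≠i} x_j = 0.
Imposing symmetry (x_j = x for all j) turns Σ_{j≠i} x_j into 3x, so 339.6 = 25x and x = 13.584.

13.584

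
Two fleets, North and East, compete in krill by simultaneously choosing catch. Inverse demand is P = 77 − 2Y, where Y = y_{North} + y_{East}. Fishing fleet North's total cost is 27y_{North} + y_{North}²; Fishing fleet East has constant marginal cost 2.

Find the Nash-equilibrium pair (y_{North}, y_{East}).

2.5, 17.5

Fishing fleet North's profit: π = y_{North}(77 − 2(y_{North} + y_{East})) − 27y_{North} − y_{North}².
∂π/∂y_{North} = 50 − 6y_{North} − 2y_{East} = 0, so y_{North} = 25/3 − (1/3)y_{East}.
For East: ∂π/∂y_{East} = 75 − 4y_{East} − 2y_{North} = 0 ⇒ y_{East} = 18.75 − 0.5y_{North}.
Substituting the second reaction function into the first: y_{North} = 25/3 − (1/3)(18.75 − 0.5y_{North}), which gives (5/6)y_{North} = 25/12 ⇒ y_{North} = 2.5.
Then y_{East} = 18.75 − 0.5·2.5 = 17.5.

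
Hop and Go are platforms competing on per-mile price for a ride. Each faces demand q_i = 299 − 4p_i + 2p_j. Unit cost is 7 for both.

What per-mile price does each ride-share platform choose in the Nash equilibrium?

Hop's profit: π = (p_{Hop} − 7)(299 − 4p_{Hop} + 2p_{Go}).
∂π/∂p_{Hop} = 327 − 8p_{Hop} + 2p_{Go} = 0 ⇒ p_{Hop} = 40.875 + 0.25p_{Go}.
The game is symmetric, so in equilibrium p_{Go} = p_{Hop}: the reaction function gives 0.75p_{Hop} = 40.875, hence p_{Hop} = 54.5.

54.5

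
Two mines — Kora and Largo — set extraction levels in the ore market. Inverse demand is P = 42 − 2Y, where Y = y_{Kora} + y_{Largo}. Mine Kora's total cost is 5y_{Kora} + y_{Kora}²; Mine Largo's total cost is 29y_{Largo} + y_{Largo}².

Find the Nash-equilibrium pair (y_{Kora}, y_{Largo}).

6.125, 0.125

Mine Kora's profit: π = y_{Kora}(42 − 2(y_{Kora} + y_{Largo})) − 5y_{Kora} − y_{Kora}².
∂π/∂y_{Kora} = 37 − 6y_{Kora} − 2y_{Largo} = 0, so y_{Kora} = 37/6 − (1/3)y_{Largo}.
By the same steps for Largo: y_{Largo} = 13/6 − (1/3)y_{Kora}.
Solving the two reaction functions simultaneously: (1 − (−1/3)(−1/3))y_{Kora} = 37/6 − (1/3)·(13/6), so (8/9)y_{Kora} = 49/9 and y_{Kora} = 6.125.
Then y_{Largo} = 13/6 − (1/3)·6.125 = 0.125.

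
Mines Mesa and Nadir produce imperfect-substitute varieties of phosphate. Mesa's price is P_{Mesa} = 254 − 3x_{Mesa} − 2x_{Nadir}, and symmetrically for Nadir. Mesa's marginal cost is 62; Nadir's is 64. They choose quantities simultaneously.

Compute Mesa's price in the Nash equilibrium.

134.375

Mine Mesa's profit: π = x_{Mesa}(254 − 3x_{Mesa} − 2x_{Nadir}) − 62x_{Mesa}.
∂π/∂x_{Mesa} = 192 − 6x_{Mesa} − 2x_{Nadir} = 0 ⇒ x_{Mesa} = 32 − (1/3)x_{Nadir}.
Similarly x_{Nadir} = 95/3 − (1/3)x_{Mesa}.
Solving the two reaction functions simultaneously: (1 − (−1/3)(−1/3))x_{Mesa} = 32 − (1/3)·(95/3), so (8/9)x_{Mesa} = 193/9 and x_{Mesa} = 24.125.
Then x_{Nadir} = 95/3 − (1/3)·24.125 = 23.625.
P_{Mesa} = 254 − 3·24.125 − 2·23.625 = 134.375.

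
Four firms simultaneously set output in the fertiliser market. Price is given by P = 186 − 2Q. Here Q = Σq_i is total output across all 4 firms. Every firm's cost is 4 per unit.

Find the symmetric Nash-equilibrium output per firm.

A representative firm's profit is π_i = q_i(186 − 2Q) − 4q_i, with Q = q_i + Σ_{j≠i} q_j.
First-order condition: 182 − 4q_i − 2Σ_{j≠i} q_j = 0.
Imposing symmetry (q_j = q for all j) turns Σ_{j≠i} q_j into 3q, so 182 = 10q and q = 18.2.

18.2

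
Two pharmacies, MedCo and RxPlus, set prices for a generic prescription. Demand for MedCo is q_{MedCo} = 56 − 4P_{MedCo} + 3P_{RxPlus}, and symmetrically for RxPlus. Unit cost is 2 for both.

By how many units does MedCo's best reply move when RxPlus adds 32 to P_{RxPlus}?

MedCo's profit: π = (P_{MedCo} − 2)(56 − 4P_{MedCo} + 3P_{RxPlus}).
∂π/∂P_{MedCo} = 64 − 8P_{MedCo} + 3P_{RxPlus} = 0 ⇒ P_{MedCo} = 8 + 0.375P_{RxPlus}.
The reaction-function slope is 0.375, so a 32-unit rise in P_{RxPlus} moves P_{MedCo} by 0.375 × 32 = 12. MedCo's best response rises — the actions are strategic complements.

12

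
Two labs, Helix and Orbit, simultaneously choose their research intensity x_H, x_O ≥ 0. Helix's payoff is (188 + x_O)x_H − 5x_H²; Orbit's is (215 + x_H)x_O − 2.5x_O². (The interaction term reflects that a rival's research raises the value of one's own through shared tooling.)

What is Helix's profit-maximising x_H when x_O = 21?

Expanding Helix's payoff: 188x_H + x_Ox_H − 5x_H².
∂π/∂x_H = 188 + x_O − 10x_H = 0, so x_H = 18.8 + 0.1x_O.
At x_O = 21: x_H = 18.8 + 0.1·21 = 20.9.

20.9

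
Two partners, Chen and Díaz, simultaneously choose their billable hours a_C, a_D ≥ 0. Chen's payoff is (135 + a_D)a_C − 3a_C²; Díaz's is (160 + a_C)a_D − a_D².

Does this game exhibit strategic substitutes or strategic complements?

strategic complements

Expanding Chen's payoff: 135a_C + a_Da_C − 3a_C².
∂π/∂a_C = 135 + a_D − 6a_C = 0, so a_C = 22.5 + (1/6)a_D.
The best-response slope da_C/da_D = 1/6 > 0: the reaction function is upward-sloping, so the choices are strategic complements.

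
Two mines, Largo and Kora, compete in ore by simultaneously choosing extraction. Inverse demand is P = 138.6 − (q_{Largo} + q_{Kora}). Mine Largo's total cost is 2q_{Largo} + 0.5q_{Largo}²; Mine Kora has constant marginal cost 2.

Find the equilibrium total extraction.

Mine Largo's profit: π = q_{Largo}(138.6 − (q_{Largo} + q_{Kora})) − 2q_{Largo} − 0.5q_{Largo}².
∂π/∂q_{Largo} = 136.6 − 3q_{Largo} − q_{Kora} = 0, so q_{Largo} = 683/15 − (1/3)q_{Kora}.
For Kora: ∂π/∂q_{Kora} = 136.6 − 2q_{Kora} − q_{Largo} = 0 ⇒ q_{Kora} = 68.3 − 0.5q_{Largo}.
Plugging q_{Kora} into Largo's best response: q_{Largo} = 683/15 − (1/3)(68.3 − 0.5q_{Largo}) ⇒ (5/6)q_{Largo} = 683/30, so q_{Largo} = 27.32.
Then q_{Kora} = 68.3 − 0.5·27.32 = 54.64.
Total extraction: 27.32 + 54.64 = 81.96.

81.96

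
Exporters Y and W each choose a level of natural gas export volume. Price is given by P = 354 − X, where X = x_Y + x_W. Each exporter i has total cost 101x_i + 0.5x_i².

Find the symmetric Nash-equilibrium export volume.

Exporter Y's profit: π = x_Y(354 − (x_Y + x_W)) − 101x_Y − 0.5x_Y².
∂π/∂x_Y = 253 − 3x_Y − x_W = 0, so x_Y = 253/3 − (1/3)x_W.
By symmetry x_W = x_Y; substituting into the reaction function, (4/3)x_Y = 253/3 and x_Y = 63.25.

63.25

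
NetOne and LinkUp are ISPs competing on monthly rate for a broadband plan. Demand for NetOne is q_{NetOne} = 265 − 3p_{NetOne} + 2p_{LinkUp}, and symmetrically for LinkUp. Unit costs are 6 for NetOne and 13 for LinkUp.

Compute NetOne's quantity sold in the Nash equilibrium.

198.1875

NetOne's profit: π = (p_{NetOne} − 6)(265 − 3p_{NetOne} + 2p_{LinkUp}).
∂π/∂p_{NetOne} = 283 − 6p_{NetOne} + 2p_{LinkUp} = 0 ⇒ p_{NetOne} = 283/6 + (1/3)p_{LinkUp}.
Similarly p_{LinkUp} = 152/3 + (1/3)p_{NetOne}.
Solving the two reaction functions simultaneously: (1 − (1/3)(1/3))p_{NetOne} = 283/6 + (1/3)·(152/3), so (8/9)p_{NetOne} = 1153/18 and p_{NetOne} = 72.0625.
Then p_{LinkUp} = 152/3 + (1/3)·72.0625 = 74.6875.
q_{NetOne} = 265 − 3·72.0625 + 2·74.6875 = 198.1875.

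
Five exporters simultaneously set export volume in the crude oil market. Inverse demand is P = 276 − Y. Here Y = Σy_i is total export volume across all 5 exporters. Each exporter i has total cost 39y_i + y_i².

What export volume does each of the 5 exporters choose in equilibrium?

29.625

A representative exporter's profit is π_i = y_i(276 − Y) − 39y_i − y_i², with Y = y_i + Σ_{j≠i} y_j.
First-order condition: 237 − 4y_i − Σ_{j≠i} y_j = 0.
With identical exporters, set every y_j = y: then 237 − 4y − 4y = 0, i.e. y = 237/8 = 29.625.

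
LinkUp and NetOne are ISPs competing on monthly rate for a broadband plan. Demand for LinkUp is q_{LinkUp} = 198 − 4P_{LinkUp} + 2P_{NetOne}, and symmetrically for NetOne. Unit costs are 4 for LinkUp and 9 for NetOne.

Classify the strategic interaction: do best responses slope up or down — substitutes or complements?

LinkUp's profit: π = (P_{LinkUp} − 4)(198 − 4P_{LinkUp} + 2P_{NetOne}).
∂π/∂P_{LinkUp} = 214 − 8P_{LinkUp} + 2P_{NetOne} = 0 ⇒ P_{LinkUp} = 26.75 + 0.25P_{NetOne}.
The best-response slope dP_{LinkUp}/dP_{NetOne} = 0.25 > 0: the reaction function is upward-sloping, so the choices are strategic complements.

strategic complements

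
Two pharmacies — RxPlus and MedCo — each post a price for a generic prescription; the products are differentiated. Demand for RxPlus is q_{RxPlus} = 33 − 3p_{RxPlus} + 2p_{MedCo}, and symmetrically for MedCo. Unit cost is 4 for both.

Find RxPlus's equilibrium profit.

157.6875

RxPlus's profit: π = (p_{RxPlus} − 4)(33 − 3p_{RxPlus} + 2p_{MedCo}).
∂π/∂p_{RxPlus} = 45 − 6p_{RxPlus} + 2p_{MedCo} = 0 ⇒ p_{RxPlus} = 7.5 + (1/3)p_{MedCo}.
By symmetry p_{MedCo} = p_{RxPlus}; substituting into the reaction function, (2/3)p_{RxPlus} = 7.5 and p_{RxPlus} = 11.25.
q_{RxPlus} = 33 − 3·11.25 + 2·11.25 = 21.75.
Profit = (11.25 − 4)·21.75 = 157.6875.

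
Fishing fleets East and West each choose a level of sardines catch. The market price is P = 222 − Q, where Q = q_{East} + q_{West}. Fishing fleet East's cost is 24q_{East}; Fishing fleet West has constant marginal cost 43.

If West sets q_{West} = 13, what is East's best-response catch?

Fishing fleet East's profit: π = q_{East}(222 − (q_{East} + q_{West})) − 24q_{East}.
∂π/∂q_{East} = 198 − 2q_{East} − q_{West} = 0, so q_{East} = 99 − 0.5q_{West}.
At q_{West} = 13: q_{East} = 99 − 0.5·13 = 92.5.

92.5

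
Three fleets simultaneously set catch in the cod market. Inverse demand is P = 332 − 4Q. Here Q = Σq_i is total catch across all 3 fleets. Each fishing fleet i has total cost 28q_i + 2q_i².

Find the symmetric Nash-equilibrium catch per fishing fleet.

A representative fishing fleet's profit is π_i = q_i(332 − 4Q) − 28q_i − 2q_i², with Q = q_i + Σ_{j≠i} q_j.
First-order condition: 304 − 12q_i − 4Σ_{j≠i} q_j = 0.
Imposing symmetry (q_j = q for all j) turns Σ_{j≠i} q_j into 2q, so 304 = 20q and q = 15.2.

15.2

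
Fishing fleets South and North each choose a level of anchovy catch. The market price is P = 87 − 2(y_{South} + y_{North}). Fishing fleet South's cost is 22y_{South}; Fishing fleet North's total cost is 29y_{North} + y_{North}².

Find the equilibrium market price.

49.4

Fishing fleet South's profit: π = y_{South}(87 − 2(y_{South} + y_{North})) − 22y_{South}.
∂π/∂y_{South} = 65 − 4y_{South} − 2y_{North} = 0, so y_{South} = 16.25 − 0.5y_{North}.
For North: ∂π/∂y_{North} = 58 − 6y_{North} − 2y_{South} = 0 ⇒ y_{North} = 29/3 − (1/3)y_{South}.
Plugging y_{North} into South's best response: y_{South} = 16.25 − 0.5(29/3 − (1/3)y_{South}) ⇒ (5/6)y_{South} = 137/12, so y_{South} = 13.7.
Then y_{North} = 29/3 − (1/3)·13.7 = 5.1.
Equilibrium price: P = 87 − 2·18.8 = 49.4.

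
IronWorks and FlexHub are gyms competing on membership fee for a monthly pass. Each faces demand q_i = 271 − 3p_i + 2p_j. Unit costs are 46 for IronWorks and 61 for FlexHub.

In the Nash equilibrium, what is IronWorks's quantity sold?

177.1875

IronWorks's profit: π = (p_{IronWorks} − 46)(271 − 3p_{IronWorks} + 2p_{FlexHub}).
∂π/∂p_{IronWorks} = 409 − 6p_{IronWorks} + 2p_{FlexHub} = 0 ⇒ p_{IronWorks} = 409/6 + (1/3)p_{FlexHub}.
Similarly p_{FlexHub} = 227/3 + (1/3)p_{IronWorks}.
Plugging p_{FlexHub} into IronWorks's best response: p_{IronWorks} = 409/6 + (1/3)(227/3 + (1/3)p_{IronWorks}) ⇒ (8/9)p_{IronWorks} = 1681/18, so p_{IronWorks} = 105.0625.
Then p_{FlexHub} = 227/3 + (1/3)·105.0625 = 110.6875.
q_{IronWorks} = 271 − 3·105.0625 + 2·110.6875 = 177.1875.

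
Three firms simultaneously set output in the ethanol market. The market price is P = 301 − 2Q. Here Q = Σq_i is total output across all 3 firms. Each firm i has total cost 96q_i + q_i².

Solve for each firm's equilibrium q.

20.5

A representative firm's profit is π_i = q_i(301 − 2Q) − 96q_i − q_i², with Q = q_i + Σ_{j≠i} q_j.
First-order condition: 205 − 6q_i − 2Σ_{j≠i} q_j = 0.
Imposing symmetry (q_j = q for all j) turns Σ_{j≠i} q_j into 2q, so 205 = 10q and q = 20.5.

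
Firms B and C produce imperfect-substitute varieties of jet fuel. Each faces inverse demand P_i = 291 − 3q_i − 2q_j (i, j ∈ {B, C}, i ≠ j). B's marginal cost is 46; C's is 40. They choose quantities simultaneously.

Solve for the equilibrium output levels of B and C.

Firm B's profit: π = q_B(291 − 3q_B − 2q_C) − 46q_B.
∂π/∂q_B = 245 − 6q_B − 2q_C = 0 ⇒ q_B = 245/6 − (1/3)q_C.
Similarly q_C = 251/6 − (1/3)q_B.
Plugging q_C into B's best response: q_B = 245/6 − (1/3)(251/6 − (1/3)q_B) ⇒ (8/9)q_B = 242/9, so q_B = 30.25.
Then q_C = 251/6 − (1/3)·30.25 = 31.75.

30.25, 31.75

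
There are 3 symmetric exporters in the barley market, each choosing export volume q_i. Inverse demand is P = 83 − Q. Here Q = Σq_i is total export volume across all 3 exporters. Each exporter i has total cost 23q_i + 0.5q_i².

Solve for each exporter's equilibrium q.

12

A representative exporter's profit is π_i = q_i(83 − Q) − 23q_i − 0.5q_i², with Q = q_i + Σ_{j≠i} q_j.
First-order condition: 60 − 3q_i − Σ_{j≠i} q_j = 0.
With identical exporters, set every q_j = q: then 60 − 3q − 2q = 0, i.e. q = 60/5 = 12.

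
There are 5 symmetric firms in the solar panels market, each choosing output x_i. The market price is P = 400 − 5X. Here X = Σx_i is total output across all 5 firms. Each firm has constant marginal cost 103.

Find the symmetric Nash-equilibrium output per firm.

9.9

A representative firm's profit is π_i = x_i(400 − 5X) − 103x_i, with X = x_i + Σ_{j≠i} x_j.
First-order condition: 297 − 10x_i − 5Σ_{j≠i} x_j = 0.
In a symmetric equilibrium every firm chooses the same x, so Σ_{j≠i} x_j = 4x. The condition becomes 297 − 30x = 0, giving x = 297/30 = 9.9.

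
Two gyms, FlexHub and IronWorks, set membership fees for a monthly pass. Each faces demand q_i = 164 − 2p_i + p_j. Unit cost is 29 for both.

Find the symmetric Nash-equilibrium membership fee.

74

FlexHub's profit: π = (p_{FlexHub} − 29)(164 − 2p_{FlexHub} + p_{IronWorks}).
∂π/∂p_{FlexHub} = 222 − 4p_{FlexHub} + p_{IronWorks} = 0 ⇒ p_{FlexHub} = 55.5 + 0.25p_{IronWorks}.
Setting p_{FlexHub} = p_{IronWorks} in the reaction function: p_{FlexHub} = 55.5 + 0.25p_{FlexHub}, so p_{FlexHub} = 55.5 / 0.75 = 74.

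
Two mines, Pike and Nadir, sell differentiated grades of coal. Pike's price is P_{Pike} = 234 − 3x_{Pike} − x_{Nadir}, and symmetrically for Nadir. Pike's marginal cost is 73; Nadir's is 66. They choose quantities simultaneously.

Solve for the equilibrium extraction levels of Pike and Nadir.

22.8, 24.2

Mine Pike's profit: π = x_{Pike}(234 − 3x_{Pike} − x_{Nadir}) − 73x_{Pike}.
∂π/∂x_{Pike} = 161 − 6x_{Pike} − x_{Nadir} = 0 ⇒ x_{Pike} = 161/6 − (1/6)x_{Nadir}.
Similarly x_{Nadir} = 28 − (1/6)x_{Pike}.
Plugging x_{Nadir} into Pike's best response: x_{Pike} = 161/6 − (1/6)(28 − (1/6)x_{Pike}) ⇒ (35/36)x_{Pike} = 133/6, so x_{Pike} = 22.8.
Then x_{Nadir} = 28 − (1/6)·22.8 = 24.2.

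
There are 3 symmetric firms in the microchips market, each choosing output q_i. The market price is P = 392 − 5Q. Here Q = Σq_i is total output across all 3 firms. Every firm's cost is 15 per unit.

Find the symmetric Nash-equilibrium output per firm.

A representative firm's profit is π_i = q_i(392 − 5Q) − 15q_i, with Q = q_i + Σ_{j≠i} q_j.
First-order condition: 377 − 10q_i − 5Σ_{j≠i} q_j = 0.
In a symmetric equilibrium every firm chooses the same q, so Σ_{j≠i} q_j = 2q. The condition becomes 377 − 20q = 0, giving q = 377/20 = 18.85.

18.85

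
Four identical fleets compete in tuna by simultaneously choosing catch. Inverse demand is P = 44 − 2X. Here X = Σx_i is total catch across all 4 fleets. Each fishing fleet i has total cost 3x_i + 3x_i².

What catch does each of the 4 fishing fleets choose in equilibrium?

2.5625

A representative fishing fleet's profit is π_i = x_i(44 − 2X) − 3x_i − 3x_i², with X = x_i + Σ_{j≠i} x_j.
First-order condition: 41 − 10x_i − 2Σ_{j≠i} x_j = 0.
In a symmetric equilibrium every fishing fleet chooses the same x, so Σ_{j≠i} x_j = 3x. The condition becomes 41 − 16x = 0, giving x = 41/16 = 2.5625.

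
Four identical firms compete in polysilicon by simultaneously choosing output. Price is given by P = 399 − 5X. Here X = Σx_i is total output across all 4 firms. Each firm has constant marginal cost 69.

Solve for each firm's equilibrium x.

A representative firm's profit is π_i = x_i(399 − 5X) − 69x_i, with X = x_i + Σ_{j≠i} x_j.
First-order condition: 330 − 10x_i − 5Σ_{j≠i} x_j = 0.
Imposing symmetry (x_j = x for all j) turns Σ_{j≠i} x_j into 3x, so 330 = 25x and x = 13.2.

13.2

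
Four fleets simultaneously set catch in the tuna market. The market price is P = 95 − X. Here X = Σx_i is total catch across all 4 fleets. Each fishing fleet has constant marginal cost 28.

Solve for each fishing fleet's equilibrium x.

A representative fishing fleet's profit is π_i = x_i(95 − X) − 28x_i, with X = x_i + Σ_{j≠i} x_j.
First-order condition: 67 − 2x_i − Σ_{j≠i} x_j = 0.
With identical fishing fleets, set every x_j = x: then 67 − 2x − 3x = 0, i.e. x = 67/5 = 13.4.

13.4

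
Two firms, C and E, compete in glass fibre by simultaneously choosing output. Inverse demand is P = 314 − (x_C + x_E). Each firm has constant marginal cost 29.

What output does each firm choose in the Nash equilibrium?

95

Firm C's profit: π = x_C(314 − (x_C + x_E)) − 29x_C.
∂π/∂x_C = 285 − 2x_C − x_E = 0, so x_C = 142.5 − 0.5x_E.
By symmetry x_E = x_C; substituting into the reaction function, 1.5x_C = 142.5 and x_C = 95.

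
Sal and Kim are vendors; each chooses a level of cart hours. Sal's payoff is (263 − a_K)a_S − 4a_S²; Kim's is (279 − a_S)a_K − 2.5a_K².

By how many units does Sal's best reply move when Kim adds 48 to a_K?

Expanding Sal's payoff: 263a_S − a_Ka_S − 4a_S².
∂π/∂a_S = 263 − a_K − 8a_S = 0, so a_S = 32.875 − 0.125a_K.
The reaction-function slope is −0.125, so a 48-unit rise in a_K moves a_S by −0.125 × 48 = −6. Sal's best response falls — the actions are strategic substitutes.

-6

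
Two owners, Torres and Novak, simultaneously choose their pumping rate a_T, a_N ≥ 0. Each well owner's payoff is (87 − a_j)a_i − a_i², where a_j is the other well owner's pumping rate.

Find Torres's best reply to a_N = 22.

Torres's payoff is (87 − a_N)a_T − a_T².
∂π/∂a_T = 87 − a_N − 2a_T = 0, so a_T = 43.5 − 0.5a_N.
At a_N = 22: a_T = 43.5 − 0.5·22 = 32.5.

32.5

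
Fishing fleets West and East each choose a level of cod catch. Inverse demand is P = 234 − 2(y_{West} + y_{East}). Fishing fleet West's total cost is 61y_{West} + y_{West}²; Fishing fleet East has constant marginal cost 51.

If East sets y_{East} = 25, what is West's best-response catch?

20.5

Fishing fleet West's profit: π = y_{West}(234 − 2(y_{West} + y_{East})) − 61y_{West} − y_{West}².
∂π/∂y_{West} = 173 − 6y_{West} − 2y_{East} = 0, so y_{West} = 173/6 − (1/3)y_{East}.
At y_{East} = 25: y_{West} = 173/6 − (1/3)·25 = 20.5.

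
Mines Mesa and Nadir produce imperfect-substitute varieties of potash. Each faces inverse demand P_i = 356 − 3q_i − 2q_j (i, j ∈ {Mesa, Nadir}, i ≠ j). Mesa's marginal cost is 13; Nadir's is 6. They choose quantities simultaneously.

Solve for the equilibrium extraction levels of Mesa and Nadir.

42.4375, 44.1875

Mine Mesa's profit: π = q_{Mesa}(356 − 3q_{Mesa} − 2q_{Nadir}) − 13q_{Mesa}.
∂π/∂q_{Mesa} = 343 − 6q_{Mesa} − 2q_{Nadir} = 0 ⇒ q_{Mesa} = 343/6 − (1/3)q_{Nadir}.
Similarly q_{Nadir} = 175/3 − (1/3)q_{Mesa}.
Substituting the second reaction function into the first: q_{Mesa} = 343/6 − (1/3)(175/3 − (1/3)q_{Mesa}), which gives (8/9)q_{Mesa} = 679/18 ⇒ q_{Mesa} = 42.4375.
Then q_{Nadir} = 175/3 − (1/3)·42.4375 = 44.1875.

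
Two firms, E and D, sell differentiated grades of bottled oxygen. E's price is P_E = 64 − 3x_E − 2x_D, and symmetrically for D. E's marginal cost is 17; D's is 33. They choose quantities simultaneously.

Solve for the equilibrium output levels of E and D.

6.875, 2.875

Firm E's profit: π = x_E(64 − 3x_E − 2x_D) − 17x_E.
∂π/∂x_E = 47 − 6x_E − 2x_D = 0 ⇒ x_E = 47/6 − (1/3)x_D.
Similarly x_D = 31/6 − (1/3)x_E.
Plugging x_D into E's best response: x_E = 47/6 − (1/3)(31/6 − (1/3)x_E) ⇒ (8/9)x_E = 55/9, so x_E = 6.875.
Then x_D = 31/6 − (1/3)·6.875 = 2.875.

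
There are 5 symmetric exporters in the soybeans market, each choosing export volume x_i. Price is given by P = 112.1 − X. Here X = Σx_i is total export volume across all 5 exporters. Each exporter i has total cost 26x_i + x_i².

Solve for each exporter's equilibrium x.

10.7625

A representative exporter's profit is π_i = x_i(112.1 − X) − 26x_i − x_i², with X = x_i + Σ_{j≠i} x_j.
First-order condition: 86.1 − 4x_i − Σ_{j≠i} x_j = 0.
With identical exporters, set every x_j = x: then 86.1 − 4x − 4x = 0, i.e. x = 86.1/8 = 10.7625.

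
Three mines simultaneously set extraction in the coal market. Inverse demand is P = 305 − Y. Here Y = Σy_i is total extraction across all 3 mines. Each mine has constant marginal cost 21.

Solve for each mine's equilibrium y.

A representative mine's profit is π_i = y_i(305 − Y) − 21y_i, with Y = y_i + Σ_{j≠i} y_j.
First-order condition: 284 − 2y_i − Σ_{j≠i} y_j = 0.
In a symmetric equilibrium every mine chooses the same y, so Σ_{j≠i} y_j = 2y. The condition becomes 284 − 4y = 0, giving y = 284/4 = 71.

71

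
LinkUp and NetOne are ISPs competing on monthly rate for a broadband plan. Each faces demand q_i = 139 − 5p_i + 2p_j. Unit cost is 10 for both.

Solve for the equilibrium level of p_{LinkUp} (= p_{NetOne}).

LinkUp's profit: π = (p_{LinkUp} − 10)(139 − 5p_{LinkUp} + 2p_{NetOne}).
∂π/∂p_{LinkUp} = 189 − 10p_{LinkUp} + 2p_{NetOne} = 0 ⇒ p_{LinkUp} = 18.9 + 0.2p_{NetOne}.
Setting p_{LinkUp} = p_{NetOne} in the reaction function: p_{LinkUp} = 18.9 + 0.2p_{LinkUp}, so p_{LinkUp} = 18.9 / 0.8 = 23.625.

23.625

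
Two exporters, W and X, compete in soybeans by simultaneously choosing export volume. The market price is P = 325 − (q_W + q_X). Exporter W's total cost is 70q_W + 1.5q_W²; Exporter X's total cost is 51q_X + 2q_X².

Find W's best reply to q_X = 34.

Exporter W's profit: π = q_W(325 − (q_W + q_X)) − 70q_W − 1.5q_W².
∂π/∂q_W = 255 − 5q_W − q_X = 0, so q_W = 51 − 0.2q_X.
At q_X = 34: q_W = 51 − 0.2·34 = 44.2.

44.2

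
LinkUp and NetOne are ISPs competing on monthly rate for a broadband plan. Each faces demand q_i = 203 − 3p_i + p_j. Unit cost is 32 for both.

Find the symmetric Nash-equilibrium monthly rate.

59.8

LinkUp's profit: π = (p_{LinkUp} − 32)(203 − 3p_{LinkUp} + p_{NetOne}).
∂π/∂p_{LinkUp} = 299 − 6p_{LinkUp} + p_{NetOne} = 0 ⇒ p_{LinkUp} = 299/6 + (1/6)p_{NetOne}.
By symmetry p_{NetOne} = p_{LinkUp}; substituting into the reaction function, (5/6)p_{LinkUp} = 299/6 and p_{LinkUp} = 59.8.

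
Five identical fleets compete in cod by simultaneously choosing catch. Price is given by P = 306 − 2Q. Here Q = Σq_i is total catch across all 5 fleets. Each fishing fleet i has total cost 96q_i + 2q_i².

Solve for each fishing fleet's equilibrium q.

A representative fishing fleet's profit is π_i = q_i(306 − 2Q) − 96q_i − 2q_i², with Q = q_i + Σ_{j≠i} q_j.
First-order condition: 210 − 8q_i − 2Σ_{j≠i} q_j = 0.
Imposing symmetry (q_j = q for all j) turns Σ_{j≠i} q_j into 4q, so 210 = 16q and q = 13.125.

13.125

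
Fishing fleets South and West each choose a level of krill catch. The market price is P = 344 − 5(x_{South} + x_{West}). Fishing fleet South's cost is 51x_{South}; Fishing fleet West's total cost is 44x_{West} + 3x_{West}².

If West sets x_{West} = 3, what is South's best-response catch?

27.8

Fishing fleet South's profit: π = x_{South}(344 − 5(x_{South} + x_{West})) − 51x_{South}.
∂π/∂x_{South} = 293 − 10x_{South} − 5x_{West} = 0, so x_{South} = 29.3 − 0.5x_{West}.
At x_{West} = 3: x_{South} = 29.3 − 0.5·3 = 27.8.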